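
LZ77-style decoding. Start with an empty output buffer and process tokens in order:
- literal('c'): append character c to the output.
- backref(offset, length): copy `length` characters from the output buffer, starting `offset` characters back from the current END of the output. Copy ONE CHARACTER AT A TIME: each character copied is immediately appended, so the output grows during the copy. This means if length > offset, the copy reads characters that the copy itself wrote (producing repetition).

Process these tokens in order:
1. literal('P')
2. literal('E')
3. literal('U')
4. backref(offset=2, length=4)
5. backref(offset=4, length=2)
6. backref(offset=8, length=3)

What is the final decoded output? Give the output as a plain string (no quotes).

Token 1: literal('P'). Output: "P"
Token 2: literal('E'). Output: "PE"
Token 3: literal('U'). Output: "PEU"
Token 4: backref(off=2, len=4) (overlapping!). Copied 'EUEU' from pos 1. Output: "PEUEUEU"
Token 5: backref(off=4, len=2). Copied 'EU' from pos 3. Output: "PEUEUEUEU"
Token 6: backref(off=8, len=3). Copied 'EUE' from pos 1. Output: "PEUEUEUEUEUE"

Answer: PEUEUEUEUEUE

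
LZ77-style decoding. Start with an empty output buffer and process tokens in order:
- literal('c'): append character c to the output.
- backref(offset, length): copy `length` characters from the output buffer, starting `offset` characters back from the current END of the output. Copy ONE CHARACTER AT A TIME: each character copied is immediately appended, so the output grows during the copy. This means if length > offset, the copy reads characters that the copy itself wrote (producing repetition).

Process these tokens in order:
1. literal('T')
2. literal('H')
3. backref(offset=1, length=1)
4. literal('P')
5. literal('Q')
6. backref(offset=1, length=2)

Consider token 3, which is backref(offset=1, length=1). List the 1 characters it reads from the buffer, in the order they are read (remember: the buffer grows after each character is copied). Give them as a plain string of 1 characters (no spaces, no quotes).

Token 1: literal('T'). Output: "T"
Token 2: literal('H'). Output: "TH"
Token 3: backref(off=1, len=1). Buffer before: "TH" (len 2)
  byte 1: read out[1]='H', append. Buffer now: "THH"

Answer: H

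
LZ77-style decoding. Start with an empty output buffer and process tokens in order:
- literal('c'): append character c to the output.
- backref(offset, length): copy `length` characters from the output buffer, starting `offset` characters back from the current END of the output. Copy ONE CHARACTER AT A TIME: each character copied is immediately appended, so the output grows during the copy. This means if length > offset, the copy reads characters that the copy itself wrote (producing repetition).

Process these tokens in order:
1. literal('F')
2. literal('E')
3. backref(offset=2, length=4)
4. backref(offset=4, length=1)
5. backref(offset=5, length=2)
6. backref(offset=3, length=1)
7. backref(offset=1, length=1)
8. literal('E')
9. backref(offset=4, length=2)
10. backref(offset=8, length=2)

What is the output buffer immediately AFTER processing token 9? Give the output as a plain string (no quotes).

Token 1: literal('F'). Output: "F"
Token 2: literal('E'). Output: "FE"
Token 3: backref(off=2, len=4) (overlapping!). Copied 'FEFE' from pos 0. Output: "FEFEFE"
Token 4: backref(off=4, len=1). Copied 'F' from pos 2. Output: "FEFEFEF"
Token 5: backref(off=5, len=2). Copied 'FE' from pos 2. Output: "FEFEFEFFE"
Token 6: backref(off=3, len=1). Copied 'F' from pos 6. Output: "FEFEFEFFEF"
Token 7: backref(off=1, len=1). Copied 'F' from pos 9. Output: "FEFEFEFFEFF"
Token 8: literal('E'). Output: "FEFEFEFFEFFE"
Token 9: backref(off=4, len=2). Copied 'EF' from pos 8. Output: "FEFEFEFFEFFEEF"

Answer: FEFEFEFFEFFEEF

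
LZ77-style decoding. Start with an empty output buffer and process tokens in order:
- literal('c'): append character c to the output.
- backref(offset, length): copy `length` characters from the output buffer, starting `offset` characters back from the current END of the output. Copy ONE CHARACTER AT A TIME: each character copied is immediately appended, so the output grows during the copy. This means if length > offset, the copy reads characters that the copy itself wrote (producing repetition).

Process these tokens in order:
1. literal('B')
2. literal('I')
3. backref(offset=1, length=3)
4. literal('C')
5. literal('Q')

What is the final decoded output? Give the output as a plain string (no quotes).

Answer: BIIIICQ

Derivation:
Token 1: literal('B'). Output: "B"
Token 2: literal('I'). Output: "BI"
Token 3: backref(off=1, len=3) (overlapping!). Copied 'III' from pos 1. Output: "BIIII"
Token 4: literal('C'). Output: "BIIIIC"
Token 5: literal('Q'). Output: "BIIIICQ"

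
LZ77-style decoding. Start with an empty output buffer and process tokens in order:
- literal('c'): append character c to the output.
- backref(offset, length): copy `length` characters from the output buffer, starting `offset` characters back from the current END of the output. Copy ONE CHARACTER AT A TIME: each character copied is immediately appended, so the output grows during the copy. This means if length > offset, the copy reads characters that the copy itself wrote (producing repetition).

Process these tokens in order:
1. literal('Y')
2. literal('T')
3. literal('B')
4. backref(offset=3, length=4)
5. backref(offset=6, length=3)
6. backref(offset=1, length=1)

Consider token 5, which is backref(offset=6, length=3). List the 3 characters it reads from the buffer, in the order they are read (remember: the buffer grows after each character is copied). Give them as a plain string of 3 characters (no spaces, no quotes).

Token 1: literal('Y'). Output: "Y"
Token 2: literal('T'). Output: "YT"
Token 3: literal('B'). Output: "YTB"
Token 4: backref(off=3, len=4) (overlapping!). Copied 'YTBY' from pos 0. Output: "YTBYTBY"
Token 5: backref(off=6, len=3). Buffer before: "YTBYTBY" (len 7)
  byte 1: read out[1]='T', append. Buffer now: "YTBYTBYT"
  byte 2: read out[2]='B', append. Buffer now: "YTBYTBYTB"
  byte 3: read out[3]='Y', append. Buffer now: "YTBYTBYTBY"

Answer: TBY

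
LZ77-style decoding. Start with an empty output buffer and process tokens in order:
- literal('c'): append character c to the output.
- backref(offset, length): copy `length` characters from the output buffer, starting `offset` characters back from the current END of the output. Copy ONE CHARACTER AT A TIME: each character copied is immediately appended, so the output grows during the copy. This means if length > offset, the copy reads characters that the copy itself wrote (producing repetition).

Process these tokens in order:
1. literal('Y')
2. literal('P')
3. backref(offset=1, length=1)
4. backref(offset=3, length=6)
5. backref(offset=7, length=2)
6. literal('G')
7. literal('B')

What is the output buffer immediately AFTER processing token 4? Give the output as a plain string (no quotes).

Token 1: literal('Y'). Output: "Y"
Token 2: literal('P'). Output: "YP"
Token 3: backref(off=1, len=1). Copied 'P' from pos 1. Output: "YPP"
Token 4: backref(off=3, len=6) (overlapping!). Copied 'YPPYPP' from pos 0. Output: "YPPYPPYPP"

Answer: YPPYPPYPP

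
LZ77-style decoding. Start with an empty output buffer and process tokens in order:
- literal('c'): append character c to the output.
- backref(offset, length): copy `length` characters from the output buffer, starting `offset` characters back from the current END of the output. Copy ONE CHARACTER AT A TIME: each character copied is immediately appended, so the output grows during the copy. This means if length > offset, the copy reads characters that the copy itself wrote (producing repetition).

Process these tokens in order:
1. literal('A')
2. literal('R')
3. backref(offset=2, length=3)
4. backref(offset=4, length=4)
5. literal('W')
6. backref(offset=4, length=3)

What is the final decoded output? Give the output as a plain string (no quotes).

Answer: ARARARARAWARA

Derivation:
Token 1: literal('A'). Output: "A"
Token 2: literal('R'). Output: "AR"
Token 3: backref(off=2, len=3) (overlapping!). Copied 'ARA' from pos 0. Output: "ARARA"
Token 4: backref(off=4, len=4). Copied 'RARA' from pos 1. Output: "ARARARARA"
Token 5: literal('W'). Output: "ARARARARAW"
Token 6: backref(off=4, len=3). Copied 'ARA' from pos 6. Output: "ARARARARAWARA"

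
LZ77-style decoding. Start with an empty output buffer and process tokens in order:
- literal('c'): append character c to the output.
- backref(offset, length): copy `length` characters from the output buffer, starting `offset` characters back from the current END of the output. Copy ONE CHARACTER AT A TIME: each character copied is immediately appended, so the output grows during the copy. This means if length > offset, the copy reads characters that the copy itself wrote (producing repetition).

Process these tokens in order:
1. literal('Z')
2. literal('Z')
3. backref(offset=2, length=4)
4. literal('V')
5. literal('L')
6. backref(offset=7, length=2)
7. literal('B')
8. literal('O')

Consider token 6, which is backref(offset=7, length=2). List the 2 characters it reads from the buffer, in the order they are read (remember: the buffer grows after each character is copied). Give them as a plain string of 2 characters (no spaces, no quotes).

Answer: ZZ

Derivation:
Token 1: literal('Z'). Output: "Z"
Token 2: literal('Z'). Output: "ZZ"
Token 3: backref(off=2, len=4) (overlapping!). Copied 'ZZZZ' from pos 0. Output: "ZZZZZZ"
Token 4: literal('V'). Output: "ZZZZZZV"
Token 5: literal('L'). Output: "ZZZZZZVL"
Token 6: backref(off=7, len=2). Buffer before: "ZZZZZZVL" (len 8)
  byte 1: read out[1]='Z', append. Buffer now: "ZZZZZZVLZ"
  byte 2: read out[2]='Z', append. Buffer now: "ZZZZZZVLZZ"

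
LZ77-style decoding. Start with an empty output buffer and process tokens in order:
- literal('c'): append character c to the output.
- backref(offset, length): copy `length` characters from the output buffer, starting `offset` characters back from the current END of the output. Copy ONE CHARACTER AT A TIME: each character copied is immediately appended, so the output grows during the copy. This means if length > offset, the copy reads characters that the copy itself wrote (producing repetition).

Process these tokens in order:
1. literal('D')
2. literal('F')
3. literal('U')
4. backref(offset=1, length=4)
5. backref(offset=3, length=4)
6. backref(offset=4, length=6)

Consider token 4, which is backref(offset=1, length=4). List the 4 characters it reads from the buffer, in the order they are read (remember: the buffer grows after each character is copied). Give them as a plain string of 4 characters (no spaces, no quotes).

Answer: UUUU

Derivation:
Token 1: literal('D'). Output: "D"
Token 2: literal('F'). Output: "DF"
Token 3: literal('U'). Output: "DFU"
Token 4: backref(off=1, len=4). Buffer before: "DFU" (len 3)
  byte 1: read out[2]='U', append. Buffer now: "DFUU"
  byte 2: read out[3]='U', append. Buffer now: "DFUUU"
  byte 3: read out[4]='U', append. Buffer now: "DFUUUU"
  byte 4: read out[5]='U', append. Buffer now: "DFUUUUU"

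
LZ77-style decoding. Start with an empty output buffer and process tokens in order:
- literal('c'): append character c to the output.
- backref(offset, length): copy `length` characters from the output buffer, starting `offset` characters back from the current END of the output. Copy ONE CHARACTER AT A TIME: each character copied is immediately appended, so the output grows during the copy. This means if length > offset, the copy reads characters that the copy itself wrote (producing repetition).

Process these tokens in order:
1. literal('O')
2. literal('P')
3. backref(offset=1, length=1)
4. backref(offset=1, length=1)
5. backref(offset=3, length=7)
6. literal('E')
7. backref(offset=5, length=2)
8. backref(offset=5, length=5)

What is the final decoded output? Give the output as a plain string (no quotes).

Token 1: literal('O'). Output: "O"
Token 2: literal('P'). Output: "OP"
Token 3: backref(off=1, len=1). Copied 'P' from pos 1. Output: "OPP"
Token 4: backref(off=1, len=1). Copied 'P' from pos 2. Output: "OPPP"
Token 5: backref(off=3, len=7) (overlapping!). Copied 'PPPPPPP' from pos 1. Output: "OPPPPPPPPPP"
Token 6: literal('E'). Output: "OPPPPPPPPPPE"
Token 7: backref(off=5, len=2). Copied 'PP' from pos 7. Output: "OPPPPPPPPPPEPP"
Token 8: backref(off=5, len=5). Copied 'PPEPP' from pos 9. Output: "OPPPPPPPPPPEPPPPEPP"

Answer: OPPPPPPPPPPEPPPPEPP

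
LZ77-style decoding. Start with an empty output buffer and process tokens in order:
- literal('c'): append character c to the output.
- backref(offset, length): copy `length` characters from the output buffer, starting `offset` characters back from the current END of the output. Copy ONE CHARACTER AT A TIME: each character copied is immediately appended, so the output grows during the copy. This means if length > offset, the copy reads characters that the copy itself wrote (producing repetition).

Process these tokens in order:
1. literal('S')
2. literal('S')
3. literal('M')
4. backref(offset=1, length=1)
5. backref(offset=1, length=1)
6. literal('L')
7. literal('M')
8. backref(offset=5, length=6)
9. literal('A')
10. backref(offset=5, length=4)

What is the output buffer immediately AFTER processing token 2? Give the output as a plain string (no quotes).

Answer: SS

Derivation:
Token 1: literal('S'). Output: "S"
Token 2: literal('S'). Output: "SS"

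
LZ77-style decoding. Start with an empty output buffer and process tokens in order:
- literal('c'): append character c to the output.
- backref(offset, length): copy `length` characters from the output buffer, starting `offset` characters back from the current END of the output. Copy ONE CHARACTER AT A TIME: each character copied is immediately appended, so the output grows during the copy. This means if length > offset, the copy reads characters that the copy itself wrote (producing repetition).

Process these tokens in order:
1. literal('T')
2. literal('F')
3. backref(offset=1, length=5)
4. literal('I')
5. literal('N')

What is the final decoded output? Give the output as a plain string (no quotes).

Token 1: literal('T'). Output: "T"
Token 2: literal('F'). Output: "TF"
Token 3: backref(off=1, len=5) (overlapping!). Copied 'FFFFF' from pos 1. Output: "TFFFFFF"
Token 4: literal('I'). Output: "TFFFFFFI"
Token 5: literal('N'). Output: "TFFFFFFIN"

Answer: TFFFFFFIN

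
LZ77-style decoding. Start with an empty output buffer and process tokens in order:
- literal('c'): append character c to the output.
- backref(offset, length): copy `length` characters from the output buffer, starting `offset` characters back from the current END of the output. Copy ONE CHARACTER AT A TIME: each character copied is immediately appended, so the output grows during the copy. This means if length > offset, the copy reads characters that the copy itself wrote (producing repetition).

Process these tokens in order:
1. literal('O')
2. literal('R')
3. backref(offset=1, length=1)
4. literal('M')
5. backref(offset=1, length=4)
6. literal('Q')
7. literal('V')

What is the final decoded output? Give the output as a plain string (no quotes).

Token 1: literal('O'). Output: "O"
Token 2: literal('R'). Output: "OR"
Token 3: backref(off=1, len=1). Copied 'R' from pos 1. Output: "ORR"
Token 4: literal('M'). Output: "ORRM"
Token 5: backref(off=1, len=4) (overlapping!). Copied 'MMMM' from pos 3. Output: "ORRMMMMM"
Token 6: literal('Q'). Output: "ORRMMMMMQ"
Token 7: literal('V'). Output: "ORRMMMMMQV"

Answer: ORRMMMMMQV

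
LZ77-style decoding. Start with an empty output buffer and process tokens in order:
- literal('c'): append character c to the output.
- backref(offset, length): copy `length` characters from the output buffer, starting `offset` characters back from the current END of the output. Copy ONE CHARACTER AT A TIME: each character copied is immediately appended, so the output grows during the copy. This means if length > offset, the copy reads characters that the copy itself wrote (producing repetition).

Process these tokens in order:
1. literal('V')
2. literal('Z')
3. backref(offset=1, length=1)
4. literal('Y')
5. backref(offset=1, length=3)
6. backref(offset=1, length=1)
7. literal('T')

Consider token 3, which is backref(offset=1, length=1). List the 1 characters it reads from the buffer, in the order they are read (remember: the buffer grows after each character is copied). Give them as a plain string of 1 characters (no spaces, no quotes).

Answer: Z

Derivation:
Token 1: literal('V'). Output: "V"
Token 2: literal('Z'). Output: "VZ"
Token 3: backref(off=1, len=1). Buffer before: "VZ" (len 2)
  byte 1: read out[1]='Z', append. Buffer now: "VZZ"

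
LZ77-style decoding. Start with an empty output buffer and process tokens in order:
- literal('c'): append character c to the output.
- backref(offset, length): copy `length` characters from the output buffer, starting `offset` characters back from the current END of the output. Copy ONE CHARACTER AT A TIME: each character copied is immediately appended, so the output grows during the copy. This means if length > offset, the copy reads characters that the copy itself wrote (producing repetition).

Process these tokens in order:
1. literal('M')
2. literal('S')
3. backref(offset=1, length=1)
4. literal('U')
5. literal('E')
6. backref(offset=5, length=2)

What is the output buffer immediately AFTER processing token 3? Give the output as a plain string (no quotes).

Answer: MSS

Derivation:
Token 1: literal('M'). Output: "M"
Token 2: literal('S'). Output: "MS"
Token 3: backref(off=1, len=1). Copied 'S' from pos 1. Output: "MSS"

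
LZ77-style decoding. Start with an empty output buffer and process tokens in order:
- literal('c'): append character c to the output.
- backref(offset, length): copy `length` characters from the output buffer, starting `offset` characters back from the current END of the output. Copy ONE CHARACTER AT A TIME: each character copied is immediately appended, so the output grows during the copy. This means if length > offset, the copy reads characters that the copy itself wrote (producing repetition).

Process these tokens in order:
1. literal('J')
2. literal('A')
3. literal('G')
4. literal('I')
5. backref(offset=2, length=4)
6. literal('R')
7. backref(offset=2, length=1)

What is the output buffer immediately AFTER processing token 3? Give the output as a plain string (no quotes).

Answer: JAG

Derivation:
Token 1: literal('J'). Output: "J"
Token 2: literal('A'). Output: "JA"
Token 3: literal('G'). Output: "JAG"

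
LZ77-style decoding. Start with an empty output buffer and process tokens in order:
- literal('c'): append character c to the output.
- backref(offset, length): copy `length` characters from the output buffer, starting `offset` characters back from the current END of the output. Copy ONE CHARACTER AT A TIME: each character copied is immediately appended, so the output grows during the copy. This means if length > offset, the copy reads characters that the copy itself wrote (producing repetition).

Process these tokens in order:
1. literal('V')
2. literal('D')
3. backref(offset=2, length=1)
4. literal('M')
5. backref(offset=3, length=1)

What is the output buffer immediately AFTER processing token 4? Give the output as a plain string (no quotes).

Answer: VDVM

Derivation:
Token 1: literal('V'). Output: "V"
Token 2: literal('D'). Output: "VD"
Token 3: backref(off=2, len=1). Copied 'V' from pos 0. Output: "VDV"
Token 4: literal('M'). Output: "VDVM"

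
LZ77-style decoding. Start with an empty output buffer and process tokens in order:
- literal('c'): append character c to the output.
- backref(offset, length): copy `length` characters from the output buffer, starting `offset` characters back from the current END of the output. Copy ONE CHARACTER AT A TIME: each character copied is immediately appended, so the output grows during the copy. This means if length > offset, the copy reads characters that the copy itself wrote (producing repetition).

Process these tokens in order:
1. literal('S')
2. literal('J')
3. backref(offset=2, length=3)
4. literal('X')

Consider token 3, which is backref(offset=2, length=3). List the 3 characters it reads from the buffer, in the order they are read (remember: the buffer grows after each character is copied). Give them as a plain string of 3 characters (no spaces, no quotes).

Answer: SJS

Derivation:
Token 1: literal('S'). Output: "S"
Token 2: literal('J'). Output: "SJ"
Token 3: backref(off=2, len=3). Buffer before: "SJ" (len 2)
  byte 1: read out[0]='S', append. Buffer now: "SJS"
  byte 2: read out[1]='J', append. Buffer now: "SJSJ"
  byte 3: read out[2]='S', append. Buffer now: "SJSJS"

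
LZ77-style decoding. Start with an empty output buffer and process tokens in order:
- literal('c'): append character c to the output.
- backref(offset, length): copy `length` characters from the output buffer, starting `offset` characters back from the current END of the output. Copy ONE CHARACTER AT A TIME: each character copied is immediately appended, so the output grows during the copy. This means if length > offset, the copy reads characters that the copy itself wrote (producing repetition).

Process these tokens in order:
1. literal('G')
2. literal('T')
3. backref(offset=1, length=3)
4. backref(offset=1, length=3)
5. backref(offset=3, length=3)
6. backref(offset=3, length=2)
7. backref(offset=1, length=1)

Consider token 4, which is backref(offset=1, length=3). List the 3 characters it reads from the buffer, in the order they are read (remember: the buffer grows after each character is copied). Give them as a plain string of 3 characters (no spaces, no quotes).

Answer: TTT

Derivation:
Token 1: literal('G'). Output: "G"
Token 2: literal('T'). Output: "GT"
Token 3: backref(off=1, len=3) (overlapping!). Copied 'TTT' from pos 1. Output: "GTTTT"
Token 4: backref(off=1, len=3). Buffer before: "GTTTT" (len 5)
  byte 1: read out[4]='T', append. Buffer now: "GTTTTT"
  byte 2: read out[5]='T', append. Buffer now: "GTTTTTT"
  byte 3: read out[6]='T', append. Buffer now: "GTTTTTTT"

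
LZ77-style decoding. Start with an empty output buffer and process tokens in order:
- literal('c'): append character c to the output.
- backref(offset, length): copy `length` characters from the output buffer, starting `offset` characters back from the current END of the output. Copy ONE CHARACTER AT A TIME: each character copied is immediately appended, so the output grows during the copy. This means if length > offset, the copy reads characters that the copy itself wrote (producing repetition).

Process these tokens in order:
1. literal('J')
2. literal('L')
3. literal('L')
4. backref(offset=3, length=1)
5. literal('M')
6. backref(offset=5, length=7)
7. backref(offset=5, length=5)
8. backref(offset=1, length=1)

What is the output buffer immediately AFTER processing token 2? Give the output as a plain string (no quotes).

Answer: JL

Derivation:
Token 1: literal('J'). Output: "J"
Token 2: literal('L'). Output: "JL"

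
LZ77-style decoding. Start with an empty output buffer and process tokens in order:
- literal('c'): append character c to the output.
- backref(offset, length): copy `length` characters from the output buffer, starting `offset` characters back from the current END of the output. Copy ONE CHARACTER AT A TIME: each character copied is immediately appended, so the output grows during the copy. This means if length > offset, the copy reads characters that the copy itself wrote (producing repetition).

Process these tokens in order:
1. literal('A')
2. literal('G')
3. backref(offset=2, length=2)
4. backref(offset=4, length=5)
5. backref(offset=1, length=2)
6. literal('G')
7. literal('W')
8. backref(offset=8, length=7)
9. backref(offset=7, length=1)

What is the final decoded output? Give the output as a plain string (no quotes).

Token 1: literal('A'). Output: "A"
Token 2: literal('G'). Output: "AG"
Token 3: backref(off=2, len=2). Copied 'AG' from pos 0. Output: "AGAG"
Token 4: backref(off=4, len=5) (overlapping!). Copied 'AGAGA' from pos 0. Output: "AGAGAGAGA"
Token 5: backref(off=1, len=2) (overlapping!). Copied 'AA' from pos 8. Output: "AGAGAGAGAAA"
Token 6: literal('G'). Output: "AGAGAGAGAAAG"
Token 7: literal('W'). Output: "AGAGAGAGAAAGW"
Token 8: backref(off=8, len=7). Copied 'GAGAAAG' from pos 5. Output: "AGAGAGAGAAAGWGAGAAAG"
Token 9: backref(off=7, len=1). Copied 'G' from pos 13. Output: "AGAGAGAGAAAGWGAGAAAGG"

Answer: AGAGAGAGAAAGWGAGAAAGG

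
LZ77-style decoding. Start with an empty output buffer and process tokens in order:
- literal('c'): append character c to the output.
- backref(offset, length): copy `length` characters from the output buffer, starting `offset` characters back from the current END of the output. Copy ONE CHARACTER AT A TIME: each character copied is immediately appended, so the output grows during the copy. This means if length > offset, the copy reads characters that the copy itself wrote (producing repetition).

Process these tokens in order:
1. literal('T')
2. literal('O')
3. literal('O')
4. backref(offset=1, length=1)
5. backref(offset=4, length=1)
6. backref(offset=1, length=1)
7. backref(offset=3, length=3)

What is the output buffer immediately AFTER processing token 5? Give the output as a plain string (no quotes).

Token 1: literal('T'). Output: "T"
Token 2: literal('O'). Output: "TO"
Token 3: literal('O'). Output: "TOO"
Token 4: backref(off=1, len=1). Copied 'O' from pos 2. Output: "TOOO"
Token 5: backref(off=4, len=1). Copied 'T' from pos 0. Output: "TOOOT"

Answer: TOOOT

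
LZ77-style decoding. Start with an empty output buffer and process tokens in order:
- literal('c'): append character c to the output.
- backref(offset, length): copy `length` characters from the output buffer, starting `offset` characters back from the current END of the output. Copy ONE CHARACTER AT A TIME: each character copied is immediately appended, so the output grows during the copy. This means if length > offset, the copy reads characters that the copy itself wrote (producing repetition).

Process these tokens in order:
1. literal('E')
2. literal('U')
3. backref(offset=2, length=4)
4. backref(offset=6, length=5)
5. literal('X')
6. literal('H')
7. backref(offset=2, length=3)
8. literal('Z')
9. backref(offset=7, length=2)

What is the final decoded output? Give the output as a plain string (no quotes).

Answer: EUEUEUEUEUEXHXHXZEX

Derivation:
Token 1: literal('E'). Output: "E"
Token 2: literal('U'). Output: "EU"
Token 3: backref(off=2, len=4) (overlapping!). Copied 'EUEU' from pos 0. Output: "EUEUEU"
Token 4: backref(off=6, len=5). Copied 'EUEUE' from pos 0. Output: "EUEUEUEUEUE"
Token 5: literal('X'). Output: "EUEUEUEUEUEX"
Token 6: literal('H'). Output: "EUEUEUEUEUEXH"
Token 7: backref(off=2, len=3) (overlapping!). Copied 'XHX' from pos 11. Output: "EUEUEUEUEUEXHXHX"
Token 8: literal('Z'). Output: "EUEUEUEUEUEXHXHXZ"
Token 9: backref(off=7, len=2). Copied 'EX' from pos 10. Output: "EUEUEUEUEUEXHXHXZEX"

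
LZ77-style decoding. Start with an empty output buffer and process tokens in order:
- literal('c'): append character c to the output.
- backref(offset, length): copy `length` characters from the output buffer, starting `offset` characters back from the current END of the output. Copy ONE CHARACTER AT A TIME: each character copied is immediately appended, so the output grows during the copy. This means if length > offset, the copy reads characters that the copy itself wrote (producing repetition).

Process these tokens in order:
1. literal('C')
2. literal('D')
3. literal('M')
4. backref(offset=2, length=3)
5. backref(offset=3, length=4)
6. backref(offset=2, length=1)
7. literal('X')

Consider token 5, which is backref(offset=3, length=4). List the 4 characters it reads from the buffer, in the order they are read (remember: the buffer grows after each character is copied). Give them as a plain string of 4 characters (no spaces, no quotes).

Answer: DMDD

Derivation:
Token 1: literal('C'). Output: "C"
Token 2: literal('D'). Output: "CD"
Token 3: literal('M'). Output: "CDM"
Token 4: backref(off=2, len=3) (overlapping!). Copied 'DMD' from pos 1. Output: "CDMDMD"
Token 5: backref(off=3, len=4). Buffer before: "CDMDMD" (len 6)
  byte 1: read out[3]='D', append. Buffer now: "CDMDMDD"
  byte 2: read out[4]='M', append. Buffer now: "CDMDMDDM"
  byte 3: read out[5]='D', append. Buffer now: "CDMDMDDMD"
  byte 4: read out[6]='D', append. Buffer now: "CDMDMDDMDD"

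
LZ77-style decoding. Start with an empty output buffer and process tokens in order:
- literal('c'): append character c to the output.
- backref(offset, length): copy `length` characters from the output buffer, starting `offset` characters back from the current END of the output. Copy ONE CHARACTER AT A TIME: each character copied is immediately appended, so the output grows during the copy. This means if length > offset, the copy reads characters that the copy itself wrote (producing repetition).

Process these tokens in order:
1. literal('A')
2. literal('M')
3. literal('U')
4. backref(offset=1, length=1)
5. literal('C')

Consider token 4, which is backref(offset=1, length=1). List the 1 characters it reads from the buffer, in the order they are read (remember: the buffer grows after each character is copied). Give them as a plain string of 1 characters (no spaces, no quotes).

Answer: U

Derivation:
Token 1: literal('A'). Output: "A"
Token 2: literal('M'). Output: "AM"
Token 3: literal('U'). Output: "AMU"
Token 4: backref(off=1, len=1). Buffer before: "AMU" (len 3)
  byte 1: read out[2]='U', append. Buffer now: "AMUU"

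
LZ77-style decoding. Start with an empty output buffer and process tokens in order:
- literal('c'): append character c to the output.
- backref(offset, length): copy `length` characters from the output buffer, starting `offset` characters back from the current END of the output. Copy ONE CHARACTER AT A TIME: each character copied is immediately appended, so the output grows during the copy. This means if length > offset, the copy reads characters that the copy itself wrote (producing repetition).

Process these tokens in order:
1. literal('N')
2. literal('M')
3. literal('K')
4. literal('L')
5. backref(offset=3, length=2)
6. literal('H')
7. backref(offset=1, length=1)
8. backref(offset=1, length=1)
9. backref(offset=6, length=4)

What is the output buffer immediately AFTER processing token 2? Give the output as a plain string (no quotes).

Token 1: literal('N'). Output: "N"
Token 2: literal('M'). Output: "NM"

Answer: NM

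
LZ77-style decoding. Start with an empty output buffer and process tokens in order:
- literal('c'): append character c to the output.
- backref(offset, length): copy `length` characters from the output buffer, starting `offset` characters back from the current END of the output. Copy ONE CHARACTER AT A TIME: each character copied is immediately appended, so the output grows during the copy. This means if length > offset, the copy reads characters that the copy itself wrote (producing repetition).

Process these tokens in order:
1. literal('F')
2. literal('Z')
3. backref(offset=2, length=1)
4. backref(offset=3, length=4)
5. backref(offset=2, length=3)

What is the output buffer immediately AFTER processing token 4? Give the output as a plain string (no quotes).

Answer: FZFFZFF

Derivation:
Token 1: literal('F'). Output: "F"
Token 2: literal('Z'). Output: "FZ"
Token 3: backref(off=2, len=1). Copied 'F' from pos 0. Output: "FZF"
Token 4: backref(off=3, len=4) (overlapping!). Copied 'FZFF' from pos 0. Output: "FZFFZFF"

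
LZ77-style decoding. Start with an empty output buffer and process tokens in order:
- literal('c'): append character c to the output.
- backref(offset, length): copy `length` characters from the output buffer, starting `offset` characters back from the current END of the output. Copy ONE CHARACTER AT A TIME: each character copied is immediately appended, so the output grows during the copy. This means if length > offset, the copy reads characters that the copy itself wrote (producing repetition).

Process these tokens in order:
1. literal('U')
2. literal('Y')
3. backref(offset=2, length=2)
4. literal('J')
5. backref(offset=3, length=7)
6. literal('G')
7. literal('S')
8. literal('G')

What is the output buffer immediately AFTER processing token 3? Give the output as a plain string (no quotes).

Answer: UYUY

Derivation:
Token 1: literal('U'). Output: "U"
Token 2: literal('Y'). Output: "UY"
Token 3: backref(off=2, len=2). Copied 'UY' from pos 0. Output: "UYUY"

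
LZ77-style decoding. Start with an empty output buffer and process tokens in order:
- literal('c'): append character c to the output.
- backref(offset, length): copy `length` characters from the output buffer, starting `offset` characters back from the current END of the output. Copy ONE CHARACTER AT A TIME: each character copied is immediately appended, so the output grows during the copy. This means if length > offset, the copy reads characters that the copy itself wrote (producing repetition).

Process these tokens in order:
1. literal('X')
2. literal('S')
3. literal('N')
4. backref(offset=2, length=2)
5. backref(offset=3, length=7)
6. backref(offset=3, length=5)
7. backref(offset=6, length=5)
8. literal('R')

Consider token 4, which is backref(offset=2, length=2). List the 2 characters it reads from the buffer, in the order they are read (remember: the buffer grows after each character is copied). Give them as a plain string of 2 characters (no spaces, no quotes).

Token 1: literal('X'). Output: "X"
Token 2: literal('S'). Output: "XS"
Token 3: literal('N'). Output: "XSN"
Token 4: backref(off=2, len=2). Buffer before: "XSN" (len 3)
  byte 1: read out[1]='S', append. Buffer now: "XSNS"
  byte 2: read out[2]='N', append. Buffer now: "XSNSN"

Answer: SN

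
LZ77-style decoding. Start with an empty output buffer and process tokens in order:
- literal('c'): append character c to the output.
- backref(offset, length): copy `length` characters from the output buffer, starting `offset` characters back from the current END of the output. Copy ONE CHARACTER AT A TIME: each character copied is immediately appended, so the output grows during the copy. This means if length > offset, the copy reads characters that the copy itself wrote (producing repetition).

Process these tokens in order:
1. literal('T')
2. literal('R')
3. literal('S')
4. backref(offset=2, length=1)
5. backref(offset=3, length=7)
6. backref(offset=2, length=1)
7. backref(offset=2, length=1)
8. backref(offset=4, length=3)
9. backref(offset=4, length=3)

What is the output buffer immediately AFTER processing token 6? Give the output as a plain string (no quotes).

Token 1: literal('T'). Output: "T"
Token 2: literal('R'). Output: "TR"
Token 3: literal('S'). Output: "TRS"
Token 4: backref(off=2, len=1). Copied 'R' from pos 1. Output: "TRSR"
Token 5: backref(off=3, len=7) (overlapping!). Copied 'RSRRSRR' from pos 1. Output: "TRSRRSRRSRR"
Token 6: backref(off=2, len=1). Copied 'R' from pos 9. Output: "TRSRRSRRSRRR"

Answer: TRSRRSRRSRRR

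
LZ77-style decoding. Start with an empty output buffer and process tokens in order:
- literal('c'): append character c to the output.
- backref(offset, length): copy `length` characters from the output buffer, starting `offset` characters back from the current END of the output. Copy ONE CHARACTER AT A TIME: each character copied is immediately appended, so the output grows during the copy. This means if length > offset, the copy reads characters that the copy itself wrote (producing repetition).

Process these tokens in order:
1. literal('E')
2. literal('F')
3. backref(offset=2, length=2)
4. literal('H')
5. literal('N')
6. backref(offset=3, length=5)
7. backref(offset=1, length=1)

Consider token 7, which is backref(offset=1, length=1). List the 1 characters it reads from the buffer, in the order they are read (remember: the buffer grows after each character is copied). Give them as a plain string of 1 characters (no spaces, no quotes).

Token 1: literal('E'). Output: "E"
Token 2: literal('F'). Output: "EF"
Token 3: backref(off=2, len=2). Copied 'EF' from pos 0. Output: "EFEF"
Token 4: literal('H'). Output: "EFEFH"
Token 5: literal('N'). Output: "EFEFHN"
Token 6: backref(off=3, len=5) (overlapping!). Copied 'FHNFH' from pos 3. Output: "EFEFHNFHNFH"
Token 7: backref(off=1, len=1). Buffer before: "EFEFHNFHNFH" (len 11)
  byte 1: read out[10]='H', append. Buffer now: "EFEFHNFHNFHH"

Answer: H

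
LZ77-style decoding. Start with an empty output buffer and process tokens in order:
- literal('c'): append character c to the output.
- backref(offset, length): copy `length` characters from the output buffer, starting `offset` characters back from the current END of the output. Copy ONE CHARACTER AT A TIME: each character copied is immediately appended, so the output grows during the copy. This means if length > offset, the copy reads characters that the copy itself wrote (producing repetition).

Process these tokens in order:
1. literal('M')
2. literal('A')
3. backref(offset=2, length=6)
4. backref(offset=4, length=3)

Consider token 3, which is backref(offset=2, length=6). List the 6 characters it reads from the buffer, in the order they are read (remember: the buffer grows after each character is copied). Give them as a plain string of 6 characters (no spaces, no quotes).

Token 1: literal('M'). Output: "M"
Token 2: literal('A'). Output: "MA"
Token 3: backref(off=2, len=6). Buffer before: "MA" (len 2)
  byte 1: read out[0]='M', append. Buffer now: "MAM"
  byte 2: read out[1]='A', append. Buffer now: "MAMA"
  byte 3: read out[2]='M', append. Buffer now: "MAMAM"
  byte 4: read out[3]='A', append. Buffer now: "MAMAMA"
  byte 5: read out[4]='M', append. Buffer now: "MAMAMAM"
  byte 6: read out[5]='A', append. Buffer now: "MAMAMAMA"

Answer: MAMAMA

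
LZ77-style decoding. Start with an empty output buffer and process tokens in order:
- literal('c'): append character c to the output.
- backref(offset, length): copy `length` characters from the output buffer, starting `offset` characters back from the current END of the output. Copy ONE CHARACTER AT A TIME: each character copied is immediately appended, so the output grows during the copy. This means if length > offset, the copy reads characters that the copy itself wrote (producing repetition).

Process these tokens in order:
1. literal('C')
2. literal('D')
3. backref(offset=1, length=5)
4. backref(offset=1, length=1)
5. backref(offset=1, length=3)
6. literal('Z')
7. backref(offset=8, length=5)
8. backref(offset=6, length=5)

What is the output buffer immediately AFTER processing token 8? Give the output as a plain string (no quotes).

Answer: CDDDDDDDDDDZDDDDDZDDDD

Derivation:
Token 1: literal('C'). Output: "C"
Token 2: literal('D'). Output: "CD"
Token 3: backref(off=1, len=5) (overlapping!). Copied 'DDDDD' from pos 1. Output: "CDDDDDD"
Token 4: backref(off=1, len=1). Copied 'D' from pos 6. Output: "CDDDDDDD"
Token 5: backref(off=1, len=3) (overlapping!). Copied 'DDD' from pos 7. Output: "CDDDDDDDDDD"
Token 6: literal('Z'). Output: "CDDDDDDDDDDZ"
Token 7: backref(off=8, len=5). Copied 'DDDDD' from pos 4. Output: "CDDDDDDDDDDZDDDDD"
Token 8: backref(off=6, len=5). Copied 'ZDDDD' from pos 11. Output: "CDDDDDDDDDDZDDDDDZDDDD"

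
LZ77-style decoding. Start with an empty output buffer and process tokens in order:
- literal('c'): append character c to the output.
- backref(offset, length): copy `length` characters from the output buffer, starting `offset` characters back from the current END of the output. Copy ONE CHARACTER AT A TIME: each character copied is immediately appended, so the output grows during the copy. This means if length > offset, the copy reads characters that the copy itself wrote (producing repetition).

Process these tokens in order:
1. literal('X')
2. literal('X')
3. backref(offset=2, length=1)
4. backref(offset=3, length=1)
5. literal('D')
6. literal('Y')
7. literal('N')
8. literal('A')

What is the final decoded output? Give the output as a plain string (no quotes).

Token 1: literal('X'). Output: "X"
Token 2: literal('X'). Output: "XX"
Token 3: backref(off=2, len=1). Copied 'X' from pos 0. Output: "XXX"
Token 4: backref(off=3, len=1). Copied 'X' from pos 0. Output: "XXXX"
Token 5: literal('D'). Output: "XXXXD"
Token 6: literal('Y'). Output: "XXXXDY"
Token 7: literal('N'). Output: "XXXXDYN"
Token 8: literal('A'). Output: "XXXXDYNA"

Answer: XXXXDYNA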